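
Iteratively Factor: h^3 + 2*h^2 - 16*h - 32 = (h + 4)*(h^2 - 2*h - 8) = (h + 2)*(h + 4)*(h - 4)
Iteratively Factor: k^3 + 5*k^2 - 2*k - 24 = (k + 4)*(k^2 + k - 6) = (k - 2)*(k + 4)*(k + 3)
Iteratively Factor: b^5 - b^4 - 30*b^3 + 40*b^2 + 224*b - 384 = (b - 2)*(b^4 + b^3 - 28*b^2 - 16*b + 192) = (b - 3)*(b - 2)*(b^3 + 4*b^2 - 16*b - 64) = (b - 3)*(b - 2)*(b + 4)*(b^2 - 16) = (b - 3)*(b - 2)*(b + 4)^2*(b - 4)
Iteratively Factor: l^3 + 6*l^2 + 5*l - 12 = (l + 4)*(l^2 + 2*l - 3) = (l + 3)*(l + 4)*(l - 1)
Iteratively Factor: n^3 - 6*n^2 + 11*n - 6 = (n - 3)*(n^2 - 3*n + 2) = (n - 3)*(n - 1)*(n - 2)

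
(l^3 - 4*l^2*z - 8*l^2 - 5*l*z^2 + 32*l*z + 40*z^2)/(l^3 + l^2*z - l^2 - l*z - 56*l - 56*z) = (l - 5*z)/(l + 7)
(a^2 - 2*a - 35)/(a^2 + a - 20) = (a - 7)/(a - 4)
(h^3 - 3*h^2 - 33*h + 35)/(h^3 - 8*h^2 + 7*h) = (h + 5)/h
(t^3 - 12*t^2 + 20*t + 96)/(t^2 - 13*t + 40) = (t^2 - 4*t - 12)/(t - 5)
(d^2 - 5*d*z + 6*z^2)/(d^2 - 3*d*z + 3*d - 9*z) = (d - 2*z)/(d + 3)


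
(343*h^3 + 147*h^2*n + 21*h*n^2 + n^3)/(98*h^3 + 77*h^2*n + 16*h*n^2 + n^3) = (7*h + n)/(2*h + n)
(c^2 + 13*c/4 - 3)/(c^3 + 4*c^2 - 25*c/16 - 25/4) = 4*(4*c - 3)/(16*c^2 - 25)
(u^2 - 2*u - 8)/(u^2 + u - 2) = (u - 4)/(u - 1)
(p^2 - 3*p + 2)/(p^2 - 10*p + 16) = (p - 1)/(p - 8)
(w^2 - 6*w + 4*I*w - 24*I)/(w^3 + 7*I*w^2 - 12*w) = (w - 6)/(w*(w + 3*I))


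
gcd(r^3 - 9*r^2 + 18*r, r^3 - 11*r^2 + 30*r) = r^2 - 6*r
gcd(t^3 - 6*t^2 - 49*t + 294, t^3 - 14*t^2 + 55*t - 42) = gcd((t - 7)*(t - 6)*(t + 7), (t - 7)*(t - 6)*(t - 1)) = t^2 - 13*t + 42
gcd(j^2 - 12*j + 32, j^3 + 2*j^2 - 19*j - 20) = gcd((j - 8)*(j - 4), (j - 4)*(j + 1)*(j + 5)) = j - 4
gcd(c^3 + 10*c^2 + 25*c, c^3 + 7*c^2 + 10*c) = c^2 + 5*c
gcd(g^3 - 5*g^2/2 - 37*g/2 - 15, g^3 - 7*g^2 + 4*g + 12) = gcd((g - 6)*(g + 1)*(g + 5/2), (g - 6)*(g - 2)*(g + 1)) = g^2 - 5*g - 6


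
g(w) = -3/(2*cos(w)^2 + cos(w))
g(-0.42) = -1.16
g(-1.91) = 26.95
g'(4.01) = -101.88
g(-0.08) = -1.01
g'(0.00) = 0.00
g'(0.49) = -1.07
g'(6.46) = -0.31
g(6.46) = -1.03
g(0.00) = -1.00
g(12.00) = -1.32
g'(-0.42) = 0.85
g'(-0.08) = 0.13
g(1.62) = 67.65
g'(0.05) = -0.08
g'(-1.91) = -75.57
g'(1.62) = -1223.91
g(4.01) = -15.90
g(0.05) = -1.00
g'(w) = -3*(4*sin(w)*cos(w) + sin(w))/(2*cos(w)^2 + cos(w))^2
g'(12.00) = 1.37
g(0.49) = -1.23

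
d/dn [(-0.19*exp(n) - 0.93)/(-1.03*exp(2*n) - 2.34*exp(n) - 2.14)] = (-(0.19*exp(n) + 0.93)*(2.06*exp(n) + 2.34) + 0.1957*exp(2*n) + 0.4446*exp(n) + 0.4066)*exp(n)/(1.03*exp(2*n) + 2.34*exp(n) + 2.14)^2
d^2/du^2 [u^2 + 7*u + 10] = 2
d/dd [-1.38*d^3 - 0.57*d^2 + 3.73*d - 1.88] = -4.14*d^2 - 1.14*d + 3.73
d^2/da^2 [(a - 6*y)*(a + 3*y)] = 2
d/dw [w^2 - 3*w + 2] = 2*w - 3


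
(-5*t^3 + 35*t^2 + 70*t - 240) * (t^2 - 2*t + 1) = -5*t^5 + 45*t^4 - 5*t^3 - 345*t^2 + 550*t - 240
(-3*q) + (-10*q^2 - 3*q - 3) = -10*q^2 - 6*q - 3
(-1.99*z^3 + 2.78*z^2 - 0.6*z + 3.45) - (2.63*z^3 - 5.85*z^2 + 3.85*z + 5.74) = -4.62*z^3 + 8.63*z^2 - 4.45*z - 2.29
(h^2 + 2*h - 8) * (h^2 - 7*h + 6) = h^4 - 5*h^3 - 16*h^2 + 68*h - 48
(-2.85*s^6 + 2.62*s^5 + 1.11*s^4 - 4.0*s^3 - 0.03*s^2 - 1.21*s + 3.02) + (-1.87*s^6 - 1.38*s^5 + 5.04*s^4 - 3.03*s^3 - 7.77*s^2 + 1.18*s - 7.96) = -4.72*s^6 + 1.24*s^5 + 6.15*s^4 - 7.03*s^3 - 7.8*s^2 - 0.03*s - 4.94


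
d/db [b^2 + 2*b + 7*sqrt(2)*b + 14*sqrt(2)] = 2*b + 2 + 7*sqrt(2)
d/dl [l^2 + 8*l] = 2*l + 8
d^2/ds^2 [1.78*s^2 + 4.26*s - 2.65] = 3.56000000000000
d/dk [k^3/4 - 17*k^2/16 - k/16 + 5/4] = 3*k^2/4 - 17*k/8 - 1/16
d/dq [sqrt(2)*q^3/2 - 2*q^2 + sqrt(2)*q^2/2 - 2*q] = 3*sqrt(2)*q^2/2 - 4*q + sqrt(2)*q - 2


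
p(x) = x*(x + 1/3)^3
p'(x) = 3*x*(x + 1/3)^2 + (x + 1/3)^3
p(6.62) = 2225.55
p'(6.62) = 1296.39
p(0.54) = 0.36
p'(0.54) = 1.90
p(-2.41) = 21.58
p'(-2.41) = -40.14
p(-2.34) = 18.91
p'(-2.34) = -36.35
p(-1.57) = 2.97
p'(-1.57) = -9.09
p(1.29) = 5.52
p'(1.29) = 14.48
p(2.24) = 38.17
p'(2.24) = 61.54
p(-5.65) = 849.12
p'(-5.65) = -629.41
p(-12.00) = 19055.56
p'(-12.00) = -6487.96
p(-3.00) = 56.89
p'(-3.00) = -82.96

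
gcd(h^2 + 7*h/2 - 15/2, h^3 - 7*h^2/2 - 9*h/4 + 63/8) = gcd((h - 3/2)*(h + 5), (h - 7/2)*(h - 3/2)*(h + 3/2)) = h - 3/2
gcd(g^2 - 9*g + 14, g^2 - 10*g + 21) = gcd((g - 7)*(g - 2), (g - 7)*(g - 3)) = g - 7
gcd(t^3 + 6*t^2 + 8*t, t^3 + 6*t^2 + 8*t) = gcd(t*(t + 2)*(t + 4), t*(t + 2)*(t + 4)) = t^3 + 6*t^2 + 8*t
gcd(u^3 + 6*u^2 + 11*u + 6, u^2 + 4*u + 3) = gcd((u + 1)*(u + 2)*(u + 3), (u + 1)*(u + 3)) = u^2 + 4*u + 3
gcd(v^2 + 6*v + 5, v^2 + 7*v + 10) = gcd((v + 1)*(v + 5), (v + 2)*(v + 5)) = v + 5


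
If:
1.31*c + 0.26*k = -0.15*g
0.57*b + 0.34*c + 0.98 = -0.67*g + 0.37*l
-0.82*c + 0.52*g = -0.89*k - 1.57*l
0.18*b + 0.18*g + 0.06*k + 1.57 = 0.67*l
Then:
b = 12.3652319179241*l - 23.9473779874228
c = 0.283526041988515*l + 0.0232961190490904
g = 18.8986339885885 - 10.111314996258*l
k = 4.40491590166823*l - 11.0204346701638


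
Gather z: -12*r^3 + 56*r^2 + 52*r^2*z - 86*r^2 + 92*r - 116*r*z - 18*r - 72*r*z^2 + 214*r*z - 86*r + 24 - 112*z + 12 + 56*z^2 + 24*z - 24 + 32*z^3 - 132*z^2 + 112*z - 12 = -12*r^3 - 30*r^2 - 12*r + 32*z^3 + z^2*(-72*r - 76) + z*(52*r^2 + 98*r + 24)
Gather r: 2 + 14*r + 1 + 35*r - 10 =49*r - 7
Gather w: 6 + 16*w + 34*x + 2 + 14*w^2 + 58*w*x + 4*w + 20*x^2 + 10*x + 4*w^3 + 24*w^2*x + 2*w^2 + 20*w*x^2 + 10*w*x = 4*w^3 + w^2*(24*x + 16) + w*(20*x^2 + 68*x + 20) + 20*x^2 + 44*x + 8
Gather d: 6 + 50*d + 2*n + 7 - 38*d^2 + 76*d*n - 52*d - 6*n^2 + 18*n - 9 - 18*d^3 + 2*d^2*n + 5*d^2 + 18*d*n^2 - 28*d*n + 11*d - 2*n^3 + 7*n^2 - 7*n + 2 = -18*d^3 + d^2*(2*n - 33) + d*(18*n^2 + 48*n + 9) - 2*n^3 + n^2 + 13*n + 6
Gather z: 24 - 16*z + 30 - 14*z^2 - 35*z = -14*z^2 - 51*z + 54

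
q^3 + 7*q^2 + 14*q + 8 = (q + 1)*(q + 2)*(q + 4)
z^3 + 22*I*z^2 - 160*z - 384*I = (z + 6*I)*(z + 8*I)^2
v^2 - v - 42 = (v - 7)*(v + 6)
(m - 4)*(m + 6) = m^2 + 2*m - 24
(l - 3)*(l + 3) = l^2 - 9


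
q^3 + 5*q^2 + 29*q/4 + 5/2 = (q + 1/2)*(q + 2)*(q + 5/2)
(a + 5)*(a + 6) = a^2 + 11*a + 30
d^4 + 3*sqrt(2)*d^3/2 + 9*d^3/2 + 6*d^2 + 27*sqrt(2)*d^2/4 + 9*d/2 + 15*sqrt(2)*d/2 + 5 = (d + 2)*(d + 5/2)*(d + sqrt(2)/2)*(d + sqrt(2))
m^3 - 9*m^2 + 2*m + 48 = (m - 8)*(m - 3)*(m + 2)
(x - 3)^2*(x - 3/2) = x^3 - 15*x^2/2 + 18*x - 27/2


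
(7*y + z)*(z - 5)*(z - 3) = 7*y*z^2 - 56*y*z + 105*y + z^3 - 8*z^2 + 15*z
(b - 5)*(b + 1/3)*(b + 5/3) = b^3 - 3*b^2 - 85*b/9 - 25/9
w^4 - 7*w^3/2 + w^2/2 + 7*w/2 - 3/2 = (w - 3)*(w - 1)*(w - 1/2)*(w + 1)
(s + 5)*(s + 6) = s^2 + 11*s + 30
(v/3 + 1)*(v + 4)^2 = v^3/3 + 11*v^2/3 + 40*v/3 + 16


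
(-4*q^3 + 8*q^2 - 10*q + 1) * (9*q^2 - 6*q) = -36*q^5 + 96*q^4 - 138*q^3 + 69*q^2 - 6*q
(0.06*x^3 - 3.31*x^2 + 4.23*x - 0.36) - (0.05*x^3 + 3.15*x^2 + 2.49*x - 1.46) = 0.01*x^3 - 6.46*x^2 + 1.74*x + 1.1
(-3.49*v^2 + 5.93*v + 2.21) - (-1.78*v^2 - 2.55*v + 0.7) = -1.71*v^2 + 8.48*v + 1.51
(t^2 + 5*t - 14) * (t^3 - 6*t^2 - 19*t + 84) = t^5 - t^4 - 63*t^3 + 73*t^2 + 686*t - 1176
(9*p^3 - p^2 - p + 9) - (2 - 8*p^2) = 9*p^3 + 7*p^2 - p + 7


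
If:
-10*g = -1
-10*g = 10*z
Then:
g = 1/10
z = -1/10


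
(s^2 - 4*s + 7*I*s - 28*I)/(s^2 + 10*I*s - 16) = (s^2 + s*(-4 + 7*I) - 28*I)/(s^2 + 10*I*s - 16)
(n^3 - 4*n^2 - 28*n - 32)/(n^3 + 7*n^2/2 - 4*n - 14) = 2*(n^2 - 6*n - 16)/(2*n^2 + 3*n - 14)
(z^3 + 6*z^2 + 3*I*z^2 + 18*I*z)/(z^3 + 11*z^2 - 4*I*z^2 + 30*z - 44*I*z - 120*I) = z*(z + 3*I)/(z^2 + z*(5 - 4*I) - 20*I)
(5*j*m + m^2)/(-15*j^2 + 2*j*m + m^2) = -m/(3*j - m)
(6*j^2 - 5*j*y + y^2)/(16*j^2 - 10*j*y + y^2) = (-3*j + y)/(-8*j + y)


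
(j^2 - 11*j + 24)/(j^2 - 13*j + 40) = (j - 3)/(j - 5)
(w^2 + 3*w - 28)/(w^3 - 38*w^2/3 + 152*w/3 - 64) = 3*(w + 7)/(3*w^2 - 26*w + 48)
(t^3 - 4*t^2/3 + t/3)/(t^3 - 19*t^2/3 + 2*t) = (t - 1)/(t - 6)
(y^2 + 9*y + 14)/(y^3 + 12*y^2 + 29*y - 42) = (y + 2)/(y^2 + 5*y - 6)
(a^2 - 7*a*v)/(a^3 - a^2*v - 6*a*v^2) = (-a + 7*v)/(-a^2 + a*v + 6*v^2)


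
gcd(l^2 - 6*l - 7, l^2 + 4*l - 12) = 1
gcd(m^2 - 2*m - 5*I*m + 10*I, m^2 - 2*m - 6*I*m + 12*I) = m - 2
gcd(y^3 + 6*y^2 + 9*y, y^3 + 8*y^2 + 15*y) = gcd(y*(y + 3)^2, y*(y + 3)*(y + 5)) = y^2 + 3*y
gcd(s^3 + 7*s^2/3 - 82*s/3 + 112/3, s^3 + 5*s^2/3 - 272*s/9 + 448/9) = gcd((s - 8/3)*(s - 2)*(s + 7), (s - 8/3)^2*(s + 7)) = s^2 + 13*s/3 - 56/3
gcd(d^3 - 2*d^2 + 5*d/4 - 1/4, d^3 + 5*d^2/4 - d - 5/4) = d - 1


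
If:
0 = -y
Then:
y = 0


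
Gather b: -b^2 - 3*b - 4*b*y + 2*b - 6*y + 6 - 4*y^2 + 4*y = -b^2 + b*(-4*y - 1) - 4*y^2 - 2*y + 6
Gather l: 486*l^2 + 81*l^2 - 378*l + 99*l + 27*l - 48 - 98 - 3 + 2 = 567*l^2 - 252*l - 147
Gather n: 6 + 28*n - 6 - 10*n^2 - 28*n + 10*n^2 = 0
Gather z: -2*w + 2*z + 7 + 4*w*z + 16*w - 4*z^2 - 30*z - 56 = 14*w - 4*z^2 + z*(4*w - 28) - 49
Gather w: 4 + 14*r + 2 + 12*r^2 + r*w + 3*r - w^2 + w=12*r^2 + 17*r - w^2 + w*(r + 1) + 6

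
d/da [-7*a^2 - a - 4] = -14*a - 1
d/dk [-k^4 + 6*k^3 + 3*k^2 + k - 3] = -4*k^3 + 18*k^2 + 6*k + 1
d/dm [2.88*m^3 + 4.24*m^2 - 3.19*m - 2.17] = 8.64*m^2 + 8.48*m - 3.19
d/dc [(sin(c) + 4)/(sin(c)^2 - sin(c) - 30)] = (-8*sin(c) + cos(c)^2 - 27)*cos(c)/(sin(c) + cos(c)^2 + 29)^2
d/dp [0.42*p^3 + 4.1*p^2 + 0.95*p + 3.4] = 1.26*p^2 + 8.2*p + 0.95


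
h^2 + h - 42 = (h - 6)*(h + 7)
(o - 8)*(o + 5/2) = o^2 - 11*o/2 - 20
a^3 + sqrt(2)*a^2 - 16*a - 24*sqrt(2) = (a - 3*sqrt(2))*(a + 2*sqrt(2))^2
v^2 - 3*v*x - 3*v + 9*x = (v - 3)*(v - 3*x)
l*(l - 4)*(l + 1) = l^3 - 3*l^2 - 4*l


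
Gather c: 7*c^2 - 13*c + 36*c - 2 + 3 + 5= 7*c^2 + 23*c + 6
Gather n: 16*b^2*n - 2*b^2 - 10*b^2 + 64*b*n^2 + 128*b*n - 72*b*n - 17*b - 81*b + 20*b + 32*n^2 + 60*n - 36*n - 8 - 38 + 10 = -12*b^2 - 78*b + n^2*(64*b + 32) + n*(16*b^2 + 56*b + 24) - 36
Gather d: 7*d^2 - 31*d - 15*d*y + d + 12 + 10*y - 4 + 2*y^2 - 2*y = 7*d^2 + d*(-15*y - 30) + 2*y^2 + 8*y + 8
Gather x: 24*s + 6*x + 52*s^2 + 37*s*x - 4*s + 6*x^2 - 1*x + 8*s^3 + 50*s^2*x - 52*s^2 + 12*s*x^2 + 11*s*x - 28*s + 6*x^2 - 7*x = 8*s^3 - 8*s + x^2*(12*s + 12) + x*(50*s^2 + 48*s - 2)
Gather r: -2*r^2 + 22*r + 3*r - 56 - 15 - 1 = -2*r^2 + 25*r - 72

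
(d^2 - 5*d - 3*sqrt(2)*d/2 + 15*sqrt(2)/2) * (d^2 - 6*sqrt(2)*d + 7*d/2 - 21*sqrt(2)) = d^4 - 15*sqrt(2)*d^3/2 - 3*d^3/2 + d^2/2 + 45*sqrt(2)*d^2/4 - 27*d + 525*sqrt(2)*d/4 - 315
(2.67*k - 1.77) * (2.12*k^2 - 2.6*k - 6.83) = 5.6604*k^3 - 10.6944*k^2 - 13.6341*k + 12.0891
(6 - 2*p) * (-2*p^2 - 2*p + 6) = 4*p^3 - 8*p^2 - 24*p + 36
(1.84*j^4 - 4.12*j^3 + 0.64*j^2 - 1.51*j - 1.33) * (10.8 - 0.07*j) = -0.1288*j^5 + 20.1604*j^4 - 44.5408*j^3 + 7.0177*j^2 - 16.2149*j - 14.364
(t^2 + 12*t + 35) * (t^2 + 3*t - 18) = t^4 + 15*t^3 + 53*t^2 - 111*t - 630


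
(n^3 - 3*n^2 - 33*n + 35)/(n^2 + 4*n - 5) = n - 7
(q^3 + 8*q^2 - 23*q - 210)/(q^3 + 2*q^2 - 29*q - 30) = (q + 7)/(q + 1)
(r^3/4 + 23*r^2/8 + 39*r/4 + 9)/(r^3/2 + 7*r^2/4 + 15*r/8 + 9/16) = 2*(r^2 + 10*r + 24)/(4*r^2 + 8*r + 3)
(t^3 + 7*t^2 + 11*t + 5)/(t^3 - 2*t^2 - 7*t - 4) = (t + 5)/(t - 4)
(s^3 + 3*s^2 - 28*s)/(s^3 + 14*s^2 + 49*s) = (s - 4)/(s + 7)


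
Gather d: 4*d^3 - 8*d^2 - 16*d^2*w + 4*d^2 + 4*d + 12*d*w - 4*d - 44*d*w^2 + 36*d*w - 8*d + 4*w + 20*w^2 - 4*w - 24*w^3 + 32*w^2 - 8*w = 4*d^3 + d^2*(-16*w - 4) + d*(-44*w^2 + 48*w - 8) - 24*w^3 + 52*w^2 - 8*w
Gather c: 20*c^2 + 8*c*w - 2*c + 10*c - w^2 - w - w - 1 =20*c^2 + c*(8*w + 8) - w^2 - 2*w - 1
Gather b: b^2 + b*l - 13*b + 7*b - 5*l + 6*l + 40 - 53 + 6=b^2 + b*(l - 6) + l - 7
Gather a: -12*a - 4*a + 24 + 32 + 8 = 64 - 16*a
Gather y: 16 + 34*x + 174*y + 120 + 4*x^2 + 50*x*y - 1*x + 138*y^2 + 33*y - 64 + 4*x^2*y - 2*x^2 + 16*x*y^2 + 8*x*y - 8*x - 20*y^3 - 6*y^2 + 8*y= 2*x^2 + 25*x - 20*y^3 + y^2*(16*x + 132) + y*(4*x^2 + 58*x + 215) + 72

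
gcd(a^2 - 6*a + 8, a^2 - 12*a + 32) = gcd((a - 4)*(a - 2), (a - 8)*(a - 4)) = a - 4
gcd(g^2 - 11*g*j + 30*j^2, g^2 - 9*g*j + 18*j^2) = g - 6*j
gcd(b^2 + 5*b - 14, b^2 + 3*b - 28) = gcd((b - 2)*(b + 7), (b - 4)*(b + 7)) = b + 7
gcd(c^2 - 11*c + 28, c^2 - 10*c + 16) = 1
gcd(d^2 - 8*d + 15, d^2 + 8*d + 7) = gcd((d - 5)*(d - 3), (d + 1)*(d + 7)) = 1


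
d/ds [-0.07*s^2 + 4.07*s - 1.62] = 4.07 - 0.14*s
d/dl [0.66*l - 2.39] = 0.660000000000000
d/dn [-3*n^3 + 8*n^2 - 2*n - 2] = -9*n^2 + 16*n - 2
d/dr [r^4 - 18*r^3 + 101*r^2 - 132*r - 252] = 4*r^3 - 54*r^2 + 202*r - 132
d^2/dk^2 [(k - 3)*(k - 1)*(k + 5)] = 6*k + 2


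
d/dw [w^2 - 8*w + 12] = 2*w - 8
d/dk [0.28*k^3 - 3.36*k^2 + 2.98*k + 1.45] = 0.84*k^2 - 6.72*k + 2.98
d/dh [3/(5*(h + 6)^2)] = -6/(5*(h + 6)^3)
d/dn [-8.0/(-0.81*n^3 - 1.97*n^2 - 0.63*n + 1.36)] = (-19.44*n^2 - 31.52*n - 5.04)/(0.81*n^3 + 1.97*n^2 + 0.63*n - 1.36)^2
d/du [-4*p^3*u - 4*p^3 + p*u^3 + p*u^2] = p*(-4*p^2 + 3*u^2 + 2*u)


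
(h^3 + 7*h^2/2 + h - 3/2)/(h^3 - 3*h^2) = (h^3 + 7*h^2/2 + h - 3/2)/(h^2*(h - 3))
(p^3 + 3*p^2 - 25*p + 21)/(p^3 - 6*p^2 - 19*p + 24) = (p^2 + 4*p - 21)/(p^2 - 5*p - 24)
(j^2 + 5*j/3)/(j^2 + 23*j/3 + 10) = j/(j + 6)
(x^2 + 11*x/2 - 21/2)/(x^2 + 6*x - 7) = (x - 3/2)/(x - 1)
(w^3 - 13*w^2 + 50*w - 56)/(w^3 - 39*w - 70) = (w^2 - 6*w + 8)/(w^2 + 7*w + 10)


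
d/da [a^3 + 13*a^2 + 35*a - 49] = 3*a^2 + 26*a + 35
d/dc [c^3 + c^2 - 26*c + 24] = 3*c^2 + 2*c - 26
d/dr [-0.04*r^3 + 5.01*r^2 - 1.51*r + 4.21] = -0.12*r^2 + 10.02*r - 1.51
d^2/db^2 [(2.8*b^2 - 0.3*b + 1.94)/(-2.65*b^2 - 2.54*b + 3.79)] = (41.9071*b^3 - 250.4727*b^2 - 60.27054*b - 138.663988)/(18.609625*b^6 + 53.51145*b^5 - 28.555605*b^4 - 136.675876*b^3 + 40.839903*b^2 + 109.454442*b - 54.439939)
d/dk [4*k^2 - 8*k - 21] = 8*k - 8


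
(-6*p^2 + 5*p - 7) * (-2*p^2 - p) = 12*p^4 - 4*p^3 + 9*p^2 + 7*p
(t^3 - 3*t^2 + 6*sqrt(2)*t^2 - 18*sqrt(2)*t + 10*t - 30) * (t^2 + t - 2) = t^5 - 2*t^4 + 6*sqrt(2)*t^4 - 12*sqrt(2)*t^3 + 5*t^3 - 30*sqrt(2)*t^2 - 14*t^2 - 50*t + 36*sqrt(2)*t + 60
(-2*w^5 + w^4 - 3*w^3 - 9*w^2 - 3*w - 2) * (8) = -16*w^5 + 8*w^4 - 24*w^3 - 72*w^2 - 24*w - 16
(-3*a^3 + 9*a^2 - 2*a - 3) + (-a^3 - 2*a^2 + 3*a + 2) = -4*a^3 + 7*a^2 + a - 1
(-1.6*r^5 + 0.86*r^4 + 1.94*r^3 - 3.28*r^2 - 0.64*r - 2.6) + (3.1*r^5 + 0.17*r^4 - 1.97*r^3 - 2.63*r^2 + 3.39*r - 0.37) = 1.5*r^5 + 1.03*r^4 - 0.03*r^3 - 5.91*r^2 + 2.75*r - 2.97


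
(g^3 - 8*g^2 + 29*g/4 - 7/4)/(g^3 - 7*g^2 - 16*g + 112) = (g^2 - g + 1/4)/(g^2 - 16)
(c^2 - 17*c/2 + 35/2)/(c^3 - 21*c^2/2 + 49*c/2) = (c - 5)/(c*(c - 7))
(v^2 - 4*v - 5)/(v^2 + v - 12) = (v^2 - 4*v - 5)/(v^2 + v - 12)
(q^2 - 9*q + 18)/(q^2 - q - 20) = (-q^2 + 9*q - 18)/(-q^2 + q + 20)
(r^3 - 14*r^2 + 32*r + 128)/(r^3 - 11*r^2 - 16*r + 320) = (r + 2)/(r + 5)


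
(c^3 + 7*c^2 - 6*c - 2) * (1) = c^3 + 7*c^2 - 6*c - 2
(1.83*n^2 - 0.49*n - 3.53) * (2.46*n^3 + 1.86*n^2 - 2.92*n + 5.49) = 4.5018*n^5 + 2.1984*n^4 - 14.9388*n^3 + 4.9117*n^2 + 7.6175*n - 19.3797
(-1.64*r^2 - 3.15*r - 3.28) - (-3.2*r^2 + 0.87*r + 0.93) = 1.56*r^2 - 4.02*r - 4.21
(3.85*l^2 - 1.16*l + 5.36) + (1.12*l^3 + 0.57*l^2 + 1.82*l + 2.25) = 1.12*l^3 + 4.42*l^2 + 0.66*l + 7.61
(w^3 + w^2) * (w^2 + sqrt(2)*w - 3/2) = w^5 + w^4 + sqrt(2)*w^4 - 3*w^3/2 + sqrt(2)*w^3 - 3*w^2/2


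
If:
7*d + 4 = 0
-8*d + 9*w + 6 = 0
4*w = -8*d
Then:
No Solution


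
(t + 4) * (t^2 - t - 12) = t^3 + 3*t^2 - 16*t - 48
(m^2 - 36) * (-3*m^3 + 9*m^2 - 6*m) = -3*m^5 + 9*m^4 + 102*m^3 - 324*m^2 + 216*m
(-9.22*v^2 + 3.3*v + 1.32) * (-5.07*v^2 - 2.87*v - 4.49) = 46.7454*v^4 + 9.7304*v^3 + 25.2344*v^2 - 18.6054*v - 5.9268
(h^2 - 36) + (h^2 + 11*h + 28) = 2*h^2 + 11*h - 8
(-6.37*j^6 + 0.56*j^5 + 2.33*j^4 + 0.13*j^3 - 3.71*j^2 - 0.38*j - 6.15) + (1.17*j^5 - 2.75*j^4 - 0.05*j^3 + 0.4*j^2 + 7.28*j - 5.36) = -6.37*j^6 + 1.73*j^5 - 0.42*j^4 + 0.08*j^3 - 3.31*j^2 + 6.9*j - 11.51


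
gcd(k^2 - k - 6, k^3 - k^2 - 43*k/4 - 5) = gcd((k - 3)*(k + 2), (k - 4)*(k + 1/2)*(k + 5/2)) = 1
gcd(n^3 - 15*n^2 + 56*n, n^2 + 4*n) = n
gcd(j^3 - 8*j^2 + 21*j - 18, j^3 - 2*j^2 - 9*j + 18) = j^2 - 5*j + 6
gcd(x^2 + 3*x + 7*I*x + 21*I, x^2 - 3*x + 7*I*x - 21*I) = x + 7*I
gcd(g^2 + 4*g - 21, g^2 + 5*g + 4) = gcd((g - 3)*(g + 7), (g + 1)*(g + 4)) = 1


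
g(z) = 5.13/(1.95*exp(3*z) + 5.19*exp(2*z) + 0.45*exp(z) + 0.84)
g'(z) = 5.13*(-5.85*exp(3*z) - 10.38*exp(2*z) - 0.45*exp(z))/(1.95*exp(3*z) + 5.19*exp(2*z) + 0.45*exp(z) + 0.84)^2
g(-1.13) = 3.22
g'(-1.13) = -2.88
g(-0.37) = 1.20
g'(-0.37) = -2.02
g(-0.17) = 0.84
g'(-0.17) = -1.56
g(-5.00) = 6.08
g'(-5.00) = -0.03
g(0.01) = 0.60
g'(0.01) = -1.18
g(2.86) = 0.00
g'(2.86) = -0.00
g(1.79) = 0.01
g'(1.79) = -0.02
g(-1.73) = 4.69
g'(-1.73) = -1.88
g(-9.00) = 6.11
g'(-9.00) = 0.00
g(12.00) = 0.00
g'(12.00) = 0.00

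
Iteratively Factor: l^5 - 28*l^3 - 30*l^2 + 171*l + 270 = (l + 2)*(l^4 - 2*l^3 - 24*l^2 + 18*l + 135) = (l + 2)*(l + 3)*(l^3 - 5*l^2 - 9*l + 45) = (l + 2)*(l + 3)^2*(l^2 - 8*l + 15) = (l - 5)*(l + 2)*(l + 3)^2*(l - 3)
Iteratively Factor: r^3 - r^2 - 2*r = (r + 1)*(r^2 - 2*r) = (r - 2)*(r + 1)*(r)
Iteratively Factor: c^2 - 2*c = (c)*(c - 2)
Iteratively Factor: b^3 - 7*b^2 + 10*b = (b)*(b^2 - 7*b + 10) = b*(b - 5)*(b - 2)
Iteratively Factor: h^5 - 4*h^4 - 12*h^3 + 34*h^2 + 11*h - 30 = (h - 2)*(h^4 - 2*h^3 - 16*h^2 + 2*h + 15) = (h - 2)*(h + 3)*(h^3 - 5*h^2 - h + 5) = (h - 2)*(h + 1)*(h + 3)*(h^2 - 6*h + 5) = (h - 2)*(h - 1)*(h + 1)*(h + 3)*(h - 5)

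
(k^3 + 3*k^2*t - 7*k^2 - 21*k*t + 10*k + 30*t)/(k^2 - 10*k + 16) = (k^2 + 3*k*t - 5*k - 15*t)/(k - 8)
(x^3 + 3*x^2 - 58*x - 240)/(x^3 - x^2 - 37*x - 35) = (x^2 - 2*x - 48)/(x^2 - 6*x - 7)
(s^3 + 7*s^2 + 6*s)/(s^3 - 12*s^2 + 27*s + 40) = s*(s + 6)/(s^2 - 13*s + 40)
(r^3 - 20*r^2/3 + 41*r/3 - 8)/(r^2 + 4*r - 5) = (r^2 - 17*r/3 + 8)/(r + 5)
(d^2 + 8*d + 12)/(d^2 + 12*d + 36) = (d + 2)/(d + 6)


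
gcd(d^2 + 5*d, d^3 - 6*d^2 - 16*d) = d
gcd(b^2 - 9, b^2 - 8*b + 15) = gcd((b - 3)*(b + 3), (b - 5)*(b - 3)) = b - 3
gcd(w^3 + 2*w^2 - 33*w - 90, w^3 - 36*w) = w - 6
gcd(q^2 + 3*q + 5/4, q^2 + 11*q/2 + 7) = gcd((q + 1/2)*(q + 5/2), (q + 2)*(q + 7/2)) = 1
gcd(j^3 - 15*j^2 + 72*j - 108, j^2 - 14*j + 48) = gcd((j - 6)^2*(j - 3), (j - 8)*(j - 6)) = j - 6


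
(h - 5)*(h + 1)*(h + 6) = h^3 + 2*h^2 - 29*h - 30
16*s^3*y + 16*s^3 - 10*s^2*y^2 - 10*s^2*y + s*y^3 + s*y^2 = (-8*s + y)*(-2*s + y)*(s*y + s)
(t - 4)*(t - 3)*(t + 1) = t^3 - 6*t^2 + 5*t + 12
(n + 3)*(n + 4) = n^2 + 7*n + 12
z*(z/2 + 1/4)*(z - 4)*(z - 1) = z^4/2 - 9*z^3/4 + 3*z^2/4 + z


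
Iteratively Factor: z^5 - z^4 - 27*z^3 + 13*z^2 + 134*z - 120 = (z - 5)*(z^4 + 4*z^3 - 7*z^2 - 22*z + 24) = (z - 5)*(z - 1)*(z^3 + 5*z^2 - 2*z - 24) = (z - 5)*(z - 1)*(z + 3)*(z^2 + 2*z - 8) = (z - 5)*(z - 1)*(z + 3)*(z + 4)*(z - 2)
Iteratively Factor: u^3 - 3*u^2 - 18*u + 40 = (u - 2)*(u^2 - u - 20) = (u - 5)*(u - 2)*(u + 4)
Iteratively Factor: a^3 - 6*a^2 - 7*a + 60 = (a - 4)*(a^2 - 2*a - 15) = (a - 4)*(a + 3)*(a - 5)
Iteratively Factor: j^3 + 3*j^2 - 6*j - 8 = (j + 1)*(j^2 + 2*j - 8) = (j - 2)*(j + 1)*(j + 4)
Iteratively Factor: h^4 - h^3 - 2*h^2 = (h - 2)*(h^3 + h^2) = h*(h - 2)*(h^2 + h) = h*(h - 2)*(h + 1)*(h)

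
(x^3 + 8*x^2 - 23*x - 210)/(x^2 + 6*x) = x + 2 - 35/x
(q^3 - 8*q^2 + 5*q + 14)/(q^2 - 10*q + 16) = (q^2 - 6*q - 7)/(q - 8)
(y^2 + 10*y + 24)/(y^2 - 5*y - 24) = (y^2 + 10*y + 24)/(y^2 - 5*y - 24)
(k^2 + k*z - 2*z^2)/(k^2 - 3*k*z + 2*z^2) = (-k - 2*z)/(-k + 2*z)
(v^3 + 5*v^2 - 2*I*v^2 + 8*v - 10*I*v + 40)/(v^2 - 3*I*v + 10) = (v^2 + v*(5 - 4*I) - 20*I)/(v - 5*I)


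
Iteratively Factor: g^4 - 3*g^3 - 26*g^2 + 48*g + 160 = (g + 2)*(g^3 - 5*g^2 - 16*g + 80) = (g - 4)*(g + 2)*(g^2 - g - 20) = (g - 4)*(g + 2)*(g + 4)*(g - 5)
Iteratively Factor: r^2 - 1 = (r - 1)*(r + 1)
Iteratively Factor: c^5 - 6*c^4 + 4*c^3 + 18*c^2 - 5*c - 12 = (c - 4)*(c^4 - 2*c^3 - 4*c^2 + 2*c + 3) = (c - 4)*(c - 3)*(c^3 + c^2 - c - 1) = (c - 4)*(c - 3)*(c - 1)*(c^2 + 2*c + 1) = (c - 4)*(c - 3)*(c - 1)*(c + 1)*(c + 1)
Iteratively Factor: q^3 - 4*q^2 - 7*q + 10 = (q - 1)*(q^2 - 3*q - 10) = (q - 1)*(q + 2)*(q - 5)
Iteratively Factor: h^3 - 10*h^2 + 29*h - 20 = (h - 5)*(h^2 - 5*h + 4) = (h - 5)*(h - 1)*(h - 4)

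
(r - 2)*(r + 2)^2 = r^3 + 2*r^2 - 4*r - 8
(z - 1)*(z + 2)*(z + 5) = z^3 + 6*z^2 + 3*z - 10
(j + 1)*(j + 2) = j^2 + 3*j + 2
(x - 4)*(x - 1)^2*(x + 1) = x^4 - 5*x^3 + 3*x^2 + 5*x - 4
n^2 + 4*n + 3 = (n + 1)*(n + 3)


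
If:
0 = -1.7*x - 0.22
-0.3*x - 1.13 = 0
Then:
No Solution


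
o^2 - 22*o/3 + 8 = (o - 6)*(o - 4/3)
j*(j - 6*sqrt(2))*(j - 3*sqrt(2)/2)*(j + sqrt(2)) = j^4 - 13*sqrt(2)*j^3/2 + 3*j^2 + 18*sqrt(2)*j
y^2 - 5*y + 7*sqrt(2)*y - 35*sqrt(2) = (y - 5)*(y + 7*sqrt(2))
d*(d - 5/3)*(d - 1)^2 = d^4 - 11*d^3/3 + 13*d^2/3 - 5*d/3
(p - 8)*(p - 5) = p^2 - 13*p + 40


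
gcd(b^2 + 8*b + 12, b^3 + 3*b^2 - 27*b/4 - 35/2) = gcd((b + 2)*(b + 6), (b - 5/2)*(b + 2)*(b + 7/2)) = b + 2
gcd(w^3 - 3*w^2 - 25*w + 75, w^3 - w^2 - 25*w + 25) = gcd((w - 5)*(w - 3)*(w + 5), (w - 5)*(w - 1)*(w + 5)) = w^2 - 25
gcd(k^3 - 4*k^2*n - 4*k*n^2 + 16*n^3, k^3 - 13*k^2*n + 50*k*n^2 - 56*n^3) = k^2 - 6*k*n + 8*n^2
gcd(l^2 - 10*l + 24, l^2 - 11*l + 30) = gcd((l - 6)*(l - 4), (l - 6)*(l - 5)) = l - 6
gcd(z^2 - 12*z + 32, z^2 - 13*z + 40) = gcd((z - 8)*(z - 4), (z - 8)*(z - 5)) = z - 8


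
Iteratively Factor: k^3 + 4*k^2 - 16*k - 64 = (k + 4)*(k^2 - 16) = (k - 4)*(k + 4)*(k + 4)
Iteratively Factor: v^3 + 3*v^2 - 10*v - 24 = (v + 4)*(v^2 - v - 6) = (v - 3)*(v + 4)*(v + 2)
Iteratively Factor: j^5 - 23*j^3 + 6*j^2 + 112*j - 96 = (j - 4)*(j^4 + 4*j^3 - 7*j^2 - 22*j + 24) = (j - 4)*(j - 2)*(j^3 + 6*j^2 + 5*j - 12) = (j - 4)*(j - 2)*(j - 1)*(j^2 + 7*j + 12) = (j - 4)*(j - 2)*(j - 1)*(j + 3)*(j + 4)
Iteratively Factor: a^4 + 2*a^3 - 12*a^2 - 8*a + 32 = (a + 4)*(a^3 - 2*a^2 - 4*a + 8) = (a - 2)*(a + 4)*(a^2 - 4) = (a - 2)^2*(a + 4)*(a + 2)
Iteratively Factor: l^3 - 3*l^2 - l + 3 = (l - 1)*(l^2 - 2*l - 3) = (l - 3)*(l - 1)*(l + 1)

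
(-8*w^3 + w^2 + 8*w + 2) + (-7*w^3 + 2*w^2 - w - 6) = -15*w^3 + 3*w^2 + 7*w - 4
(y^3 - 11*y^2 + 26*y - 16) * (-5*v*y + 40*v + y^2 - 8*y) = -5*v*y^4 + 95*v*y^3 - 570*v*y^2 + 1120*v*y - 640*v + y^5 - 19*y^4 + 114*y^3 - 224*y^2 + 128*y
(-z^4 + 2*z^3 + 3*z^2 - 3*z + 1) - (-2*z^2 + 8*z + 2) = -z^4 + 2*z^3 + 5*z^2 - 11*z - 1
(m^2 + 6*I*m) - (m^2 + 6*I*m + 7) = -7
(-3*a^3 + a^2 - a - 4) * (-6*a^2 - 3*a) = 18*a^5 + 3*a^4 + 3*a^3 + 27*a^2 + 12*a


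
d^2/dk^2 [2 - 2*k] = 0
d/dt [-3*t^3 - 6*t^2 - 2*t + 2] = -9*t^2 - 12*t - 2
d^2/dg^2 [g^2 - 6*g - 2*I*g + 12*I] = 2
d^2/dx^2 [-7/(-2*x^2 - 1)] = 28*(6*x^2 - 1)/(2*x^2 + 1)^3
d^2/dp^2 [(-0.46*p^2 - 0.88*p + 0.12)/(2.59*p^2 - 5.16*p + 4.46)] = (-24.101504*p^3 + 36.711696*p^2 + 51.369024*p - 55.1864)/(17.373979*p^6 - 103.841388*p^5 + 296.63529*p^4 - 495.01944*p^3 + 510.80826*p^2 - 307.921968*p + 88.716536)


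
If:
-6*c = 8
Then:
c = -4/3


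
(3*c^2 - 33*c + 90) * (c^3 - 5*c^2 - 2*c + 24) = 3*c^5 - 48*c^4 + 249*c^3 - 312*c^2 - 972*c + 2160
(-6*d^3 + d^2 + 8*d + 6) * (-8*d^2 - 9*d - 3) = 48*d^5 + 46*d^4 - 55*d^3 - 123*d^2 - 78*d - 18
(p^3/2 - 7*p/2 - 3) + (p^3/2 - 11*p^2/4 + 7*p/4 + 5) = p^3 - 11*p^2/4 - 7*p/4 + 2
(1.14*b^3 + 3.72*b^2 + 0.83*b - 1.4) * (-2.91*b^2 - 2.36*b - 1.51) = -3.3174*b^5 - 13.5156*b^4 - 12.9159*b^3 - 3.502*b^2 + 2.0507*b + 2.114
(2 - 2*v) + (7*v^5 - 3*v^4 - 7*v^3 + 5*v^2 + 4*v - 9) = 7*v^5 - 3*v^4 - 7*v^3 + 5*v^2 + 2*v - 7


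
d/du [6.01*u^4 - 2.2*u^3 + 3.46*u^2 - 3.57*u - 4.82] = 24.04*u^3 - 6.6*u^2 + 6.92*u - 3.57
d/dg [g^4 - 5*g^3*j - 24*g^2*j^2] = g*(4*g^2 - 15*g*j - 48*j^2)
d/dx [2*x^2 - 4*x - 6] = 4*x - 4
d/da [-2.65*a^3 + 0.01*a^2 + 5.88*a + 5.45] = -7.95*a^2 + 0.02*a + 5.88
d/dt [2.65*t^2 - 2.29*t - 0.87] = 5.3*t - 2.29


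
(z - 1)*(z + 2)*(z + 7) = z^3 + 8*z^2 + 5*z - 14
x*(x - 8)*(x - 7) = x^3 - 15*x^2 + 56*x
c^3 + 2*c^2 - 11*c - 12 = (c - 3)*(c + 1)*(c + 4)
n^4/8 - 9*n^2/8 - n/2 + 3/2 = (n/4 + 1/2)*(n/2 + 1)*(n - 3)*(n - 1)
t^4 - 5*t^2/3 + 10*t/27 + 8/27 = (t - 1)*(t - 2/3)*(t + 1/3)*(t + 4/3)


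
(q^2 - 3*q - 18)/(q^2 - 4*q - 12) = (q + 3)/(q + 2)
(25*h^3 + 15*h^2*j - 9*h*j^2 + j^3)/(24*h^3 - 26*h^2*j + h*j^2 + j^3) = (25*h^3 + 15*h^2*j - 9*h*j^2 + j^3)/(24*h^3 - 26*h^2*j + h*j^2 + j^3)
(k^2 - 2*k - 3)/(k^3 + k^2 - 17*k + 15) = (k + 1)/(k^2 + 4*k - 5)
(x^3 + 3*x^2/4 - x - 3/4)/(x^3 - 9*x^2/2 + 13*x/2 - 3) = (4*x^2 + 7*x + 3)/(2*(2*x^2 - 7*x + 6))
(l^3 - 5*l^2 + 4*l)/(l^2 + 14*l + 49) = l*(l^2 - 5*l + 4)/(l^2 + 14*l + 49)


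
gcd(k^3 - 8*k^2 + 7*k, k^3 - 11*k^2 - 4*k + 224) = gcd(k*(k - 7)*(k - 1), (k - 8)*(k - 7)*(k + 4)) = k - 7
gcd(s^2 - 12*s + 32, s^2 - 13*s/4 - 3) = s - 4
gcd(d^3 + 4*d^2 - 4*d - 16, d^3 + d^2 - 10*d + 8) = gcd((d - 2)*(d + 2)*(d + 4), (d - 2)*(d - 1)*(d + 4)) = d^2 + 2*d - 8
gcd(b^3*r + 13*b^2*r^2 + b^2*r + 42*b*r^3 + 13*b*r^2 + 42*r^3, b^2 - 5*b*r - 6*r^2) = 1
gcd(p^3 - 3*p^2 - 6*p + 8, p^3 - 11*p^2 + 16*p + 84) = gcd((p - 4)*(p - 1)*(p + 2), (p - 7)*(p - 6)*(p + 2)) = p + 2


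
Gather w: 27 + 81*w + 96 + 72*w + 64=153*w + 187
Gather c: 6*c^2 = 6*c^2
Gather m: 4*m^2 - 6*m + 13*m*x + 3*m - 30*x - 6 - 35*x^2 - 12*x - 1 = 4*m^2 + m*(13*x - 3) - 35*x^2 - 42*x - 7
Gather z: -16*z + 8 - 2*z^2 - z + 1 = -2*z^2 - 17*z + 9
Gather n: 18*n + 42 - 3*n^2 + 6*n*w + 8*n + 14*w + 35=-3*n^2 + n*(6*w + 26) + 14*w + 77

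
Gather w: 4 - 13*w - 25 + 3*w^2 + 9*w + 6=3*w^2 - 4*w - 15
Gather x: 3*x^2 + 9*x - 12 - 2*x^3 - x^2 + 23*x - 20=-2*x^3 + 2*x^2 + 32*x - 32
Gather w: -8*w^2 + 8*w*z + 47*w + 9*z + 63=-8*w^2 + w*(8*z + 47) + 9*z + 63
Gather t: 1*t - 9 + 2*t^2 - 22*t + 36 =2*t^2 - 21*t + 27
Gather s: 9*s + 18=9*s + 18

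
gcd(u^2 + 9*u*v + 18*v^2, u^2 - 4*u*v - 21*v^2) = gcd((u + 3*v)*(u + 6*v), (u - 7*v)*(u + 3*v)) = u + 3*v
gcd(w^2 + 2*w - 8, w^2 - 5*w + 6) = w - 2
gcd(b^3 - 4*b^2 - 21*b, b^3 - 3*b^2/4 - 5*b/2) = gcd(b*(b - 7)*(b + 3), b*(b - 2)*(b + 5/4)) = b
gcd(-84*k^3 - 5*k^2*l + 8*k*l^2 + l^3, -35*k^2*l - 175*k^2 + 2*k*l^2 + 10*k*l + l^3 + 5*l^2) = 7*k + l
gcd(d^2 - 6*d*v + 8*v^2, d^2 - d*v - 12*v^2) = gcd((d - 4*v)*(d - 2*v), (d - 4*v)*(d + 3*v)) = -d + 4*v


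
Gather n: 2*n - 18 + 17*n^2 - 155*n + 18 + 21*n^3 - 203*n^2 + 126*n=21*n^3 - 186*n^2 - 27*n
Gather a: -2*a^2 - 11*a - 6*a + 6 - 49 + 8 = -2*a^2 - 17*a - 35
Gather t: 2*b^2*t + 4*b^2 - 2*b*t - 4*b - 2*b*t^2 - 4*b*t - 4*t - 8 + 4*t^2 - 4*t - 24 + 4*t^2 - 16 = 4*b^2 - 4*b + t^2*(8 - 2*b) + t*(2*b^2 - 6*b - 8) - 48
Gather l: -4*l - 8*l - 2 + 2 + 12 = 12 - 12*l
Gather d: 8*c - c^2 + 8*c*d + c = -c^2 + 8*c*d + 9*c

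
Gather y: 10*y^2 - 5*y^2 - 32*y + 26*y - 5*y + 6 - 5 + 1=5*y^2 - 11*y + 2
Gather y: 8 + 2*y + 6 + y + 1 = 3*y + 15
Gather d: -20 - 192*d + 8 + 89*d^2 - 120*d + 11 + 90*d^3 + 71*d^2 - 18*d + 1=90*d^3 + 160*d^2 - 330*d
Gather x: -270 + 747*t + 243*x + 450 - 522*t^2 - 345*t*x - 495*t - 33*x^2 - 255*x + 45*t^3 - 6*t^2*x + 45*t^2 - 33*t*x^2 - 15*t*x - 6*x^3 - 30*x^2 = 45*t^3 - 477*t^2 + 252*t - 6*x^3 + x^2*(-33*t - 63) + x*(-6*t^2 - 360*t - 12) + 180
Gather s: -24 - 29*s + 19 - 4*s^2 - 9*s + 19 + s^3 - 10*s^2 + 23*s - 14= s^3 - 14*s^2 - 15*s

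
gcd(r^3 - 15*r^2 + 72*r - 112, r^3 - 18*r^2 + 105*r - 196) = r^2 - 11*r + 28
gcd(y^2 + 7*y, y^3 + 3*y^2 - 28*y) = y^2 + 7*y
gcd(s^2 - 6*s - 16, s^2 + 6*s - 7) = 1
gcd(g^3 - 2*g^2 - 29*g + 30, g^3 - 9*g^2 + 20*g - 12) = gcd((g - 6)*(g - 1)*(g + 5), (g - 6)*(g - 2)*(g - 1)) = g^2 - 7*g + 6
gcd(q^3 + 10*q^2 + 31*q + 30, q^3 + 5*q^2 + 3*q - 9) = q + 3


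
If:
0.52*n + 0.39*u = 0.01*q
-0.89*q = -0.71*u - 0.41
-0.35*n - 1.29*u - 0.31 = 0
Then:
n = 0.23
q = 0.22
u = -0.30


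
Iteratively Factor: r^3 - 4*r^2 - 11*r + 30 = (r + 3)*(r^2 - 7*r + 10) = (r - 2)*(r + 3)*(r - 5)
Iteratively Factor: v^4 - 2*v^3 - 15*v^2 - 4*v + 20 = (v - 5)*(v^3 + 3*v^2 - 4) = (v - 5)*(v - 1)*(v^2 + 4*v + 4) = (v - 5)*(v - 1)*(v + 2)*(v + 2)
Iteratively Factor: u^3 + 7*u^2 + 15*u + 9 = (u + 3)*(u^2 + 4*u + 3) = (u + 3)^2*(u + 1)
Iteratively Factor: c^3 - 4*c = (c + 2)*(c^2 - 2*c) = c*(c + 2)*(c - 2)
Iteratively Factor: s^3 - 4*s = (s - 2)*(s^2 + 2*s) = (s - 2)*(s + 2)*(s)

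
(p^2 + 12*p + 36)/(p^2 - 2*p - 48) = (p + 6)/(p - 8)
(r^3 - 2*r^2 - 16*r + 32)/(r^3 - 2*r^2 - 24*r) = (r^2 - 6*r + 8)/(r*(r - 6))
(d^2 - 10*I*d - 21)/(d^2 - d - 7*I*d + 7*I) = (d - 3*I)/(d - 1)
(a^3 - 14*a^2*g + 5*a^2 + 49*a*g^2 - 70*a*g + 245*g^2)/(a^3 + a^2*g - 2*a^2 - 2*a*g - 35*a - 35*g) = (a^2 - 14*a*g + 49*g^2)/(a^2 + a*g - 7*a - 7*g)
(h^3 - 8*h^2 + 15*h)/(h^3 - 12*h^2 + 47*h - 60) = h/(h - 4)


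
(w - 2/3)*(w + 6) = w^2 + 16*w/3 - 4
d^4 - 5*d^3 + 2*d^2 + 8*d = d*(d - 4)*(d - 2)*(d + 1)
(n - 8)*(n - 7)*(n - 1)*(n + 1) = n^4 - 15*n^3 + 55*n^2 + 15*n - 56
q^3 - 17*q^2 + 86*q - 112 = (q - 8)*(q - 7)*(q - 2)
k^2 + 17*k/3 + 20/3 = (k + 5/3)*(k + 4)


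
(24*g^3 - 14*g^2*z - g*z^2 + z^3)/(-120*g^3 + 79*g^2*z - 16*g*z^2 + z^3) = (-8*g^2 + 2*g*z + z^2)/(40*g^2 - 13*g*z + z^2)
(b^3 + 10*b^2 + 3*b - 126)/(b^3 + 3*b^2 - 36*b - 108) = (b^2 + 4*b - 21)/(b^2 - 3*b - 18)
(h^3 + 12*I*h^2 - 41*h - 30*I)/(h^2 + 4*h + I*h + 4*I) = (h^2 + 11*I*h - 30)/(h + 4)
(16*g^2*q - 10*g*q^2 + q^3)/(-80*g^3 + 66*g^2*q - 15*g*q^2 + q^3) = q/(-5*g + q)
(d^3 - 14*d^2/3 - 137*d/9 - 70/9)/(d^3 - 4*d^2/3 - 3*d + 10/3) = (3*d^2 - 19*d - 14)/(3*(d^2 - 3*d + 2))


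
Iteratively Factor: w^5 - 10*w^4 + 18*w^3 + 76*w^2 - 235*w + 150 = (w - 2)*(w^4 - 8*w^3 + 2*w^2 + 80*w - 75) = (w - 5)*(w - 2)*(w^3 - 3*w^2 - 13*w + 15) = (w - 5)*(w - 2)*(w - 1)*(w^2 - 2*w - 15) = (w - 5)*(w - 2)*(w - 1)*(w + 3)*(w - 5)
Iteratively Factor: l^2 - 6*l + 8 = (l - 4)*(l - 2)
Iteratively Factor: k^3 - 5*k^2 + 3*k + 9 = (k - 3)*(k^2 - 2*k - 3) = (k - 3)*(k + 1)*(k - 3)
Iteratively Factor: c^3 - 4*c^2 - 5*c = (c + 1)*(c^2 - 5*c) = (c - 5)*(c + 1)*(c)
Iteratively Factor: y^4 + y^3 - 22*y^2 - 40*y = (y + 4)*(y^3 - 3*y^2 - 10*y) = (y + 2)*(y + 4)*(y^2 - 5*y) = (y - 5)*(y + 2)*(y + 4)*(y)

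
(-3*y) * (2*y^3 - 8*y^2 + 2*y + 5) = -6*y^4 + 24*y^3 - 6*y^2 - 15*y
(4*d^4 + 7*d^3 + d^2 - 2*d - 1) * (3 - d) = -4*d^5 + 5*d^4 + 20*d^3 + 5*d^2 - 5*d - 3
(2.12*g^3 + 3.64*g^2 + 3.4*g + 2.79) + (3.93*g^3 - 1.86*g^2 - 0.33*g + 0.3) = 6.05*g^3 + 1.78*g^2 + 3.07*g + 3.09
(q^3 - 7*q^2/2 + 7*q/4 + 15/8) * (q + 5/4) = q^4 - 9*q^3/4 - 21*q^2/8 + 65*q/16 + 75/32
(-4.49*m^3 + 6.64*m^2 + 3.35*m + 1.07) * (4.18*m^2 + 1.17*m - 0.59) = -18.7682*m^5 + 22.5019*m^4 + 24.4209*m^3 + 4.4745*m^2 - 0.7246*m - 0.6313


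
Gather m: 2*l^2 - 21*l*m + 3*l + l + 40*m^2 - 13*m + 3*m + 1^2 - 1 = 2*l^2 + 4*l + 40*m^2 + m*(-21*l - 10)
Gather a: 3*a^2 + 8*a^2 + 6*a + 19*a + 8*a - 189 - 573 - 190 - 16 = 11*a^2 + 33*a - 968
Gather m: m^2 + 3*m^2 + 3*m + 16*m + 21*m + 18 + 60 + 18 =4*m^2 + 40*m + 96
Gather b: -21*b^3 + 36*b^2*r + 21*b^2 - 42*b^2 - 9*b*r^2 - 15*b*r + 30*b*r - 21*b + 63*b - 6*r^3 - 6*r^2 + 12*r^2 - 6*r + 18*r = -21*b^3 + b^2*(36*r - 21) + b*(-9*r^2 + 15*r + 42) - 6*r^3 + 6*r^2 + 12*r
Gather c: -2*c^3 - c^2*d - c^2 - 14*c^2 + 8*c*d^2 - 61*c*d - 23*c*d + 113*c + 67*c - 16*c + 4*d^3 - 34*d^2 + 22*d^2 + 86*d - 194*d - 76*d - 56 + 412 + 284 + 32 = -2*c^3 + c^2*(-d - 15) + c*(8*d^2 - 84*d + 164) + 4*d^3 - 12*d^2 - 184*d + 672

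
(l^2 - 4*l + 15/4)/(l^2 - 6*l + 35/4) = (2*l - 3)/(2*l - 7)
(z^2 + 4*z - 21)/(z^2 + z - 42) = (z - 3)/(z - 6)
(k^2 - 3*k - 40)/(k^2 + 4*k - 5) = (k - 8)/(k - 1)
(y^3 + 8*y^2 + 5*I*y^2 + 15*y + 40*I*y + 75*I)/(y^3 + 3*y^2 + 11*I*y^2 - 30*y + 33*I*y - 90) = (y + 5)/(y + 6*I)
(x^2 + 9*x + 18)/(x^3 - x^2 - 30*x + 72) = (x + 3)/(x^2 - 7*x + 12)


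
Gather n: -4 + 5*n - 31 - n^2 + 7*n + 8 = -n^2 + 12*n - 27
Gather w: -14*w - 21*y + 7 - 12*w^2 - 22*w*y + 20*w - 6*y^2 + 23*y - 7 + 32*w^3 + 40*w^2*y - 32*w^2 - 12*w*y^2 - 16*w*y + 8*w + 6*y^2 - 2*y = 32*w^3 + w^2*(40*y - 44) + w*(-12*y^2 - 38*y + 14)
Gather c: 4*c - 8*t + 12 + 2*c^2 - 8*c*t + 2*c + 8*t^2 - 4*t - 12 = 2*c^2 + c*(6 - 8*t) + 8*t^2 - 12*t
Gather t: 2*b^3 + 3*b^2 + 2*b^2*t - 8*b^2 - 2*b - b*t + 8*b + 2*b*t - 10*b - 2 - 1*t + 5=2*b^3 - 5*b^2 - 4*b + t*(2*b^2 + b - 1) + 3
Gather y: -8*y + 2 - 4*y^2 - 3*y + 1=-4*y^2 - 11*y + 3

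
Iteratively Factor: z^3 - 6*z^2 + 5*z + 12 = (z - 3)*(z^2 - 3*z - 4) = (z - 3)*(z + 1)*(z - 4)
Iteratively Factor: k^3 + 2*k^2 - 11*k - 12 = (k + 4)*(k^2 - 2*k - 3) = (k - 3)*(k + 4)*(k + 1)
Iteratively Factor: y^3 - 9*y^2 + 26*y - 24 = (y - 2)*(y^2 - 7*y + 12) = (y - 3)*(y - 2)*(y - 4)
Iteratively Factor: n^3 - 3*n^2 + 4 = (n - 2)*(n^2 - n - 2) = (n - 2)*(n + 1)*(n - 2)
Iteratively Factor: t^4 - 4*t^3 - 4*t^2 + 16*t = (t - 4)*(t^3 - 4*t) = t*(t - 4)*(t^2 - 4) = t*(t - 4)*(t + 2)*(t - 2)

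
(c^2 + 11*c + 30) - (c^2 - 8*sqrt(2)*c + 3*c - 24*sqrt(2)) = 8*c + 8*sqrt(2)*c + 30 + 24*sqrt(2)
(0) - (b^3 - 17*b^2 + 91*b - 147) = -b^3 + 17*b^2 - 91*b + 147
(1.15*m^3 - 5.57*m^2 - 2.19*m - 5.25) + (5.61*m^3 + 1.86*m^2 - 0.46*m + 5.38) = 6.76*m^3 - 3.71*m^2 - 2.65*m + 0.13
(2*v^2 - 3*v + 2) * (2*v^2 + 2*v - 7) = 4*v^4 - 2*v^3 - 16*v^2 + 25*v - 14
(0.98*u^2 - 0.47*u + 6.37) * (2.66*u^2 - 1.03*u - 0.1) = 2.6068*u^4 - 2.2596*u^3 + 17.3303*u^2 - 6.5141*u - 0.637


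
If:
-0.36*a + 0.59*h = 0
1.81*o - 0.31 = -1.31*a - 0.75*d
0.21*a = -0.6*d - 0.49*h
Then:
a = 0.460096849254764 - 2.68637192629394*o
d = 2.27886296459342*o - 0.390302496698321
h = 0.280737060562229 - 1.63914219231495*o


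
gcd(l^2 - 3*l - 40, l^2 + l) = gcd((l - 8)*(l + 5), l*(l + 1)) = 1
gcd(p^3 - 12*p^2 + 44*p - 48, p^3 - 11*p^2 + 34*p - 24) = p^2 - 10*p + 24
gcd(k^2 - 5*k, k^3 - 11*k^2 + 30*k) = k^2 - 5*k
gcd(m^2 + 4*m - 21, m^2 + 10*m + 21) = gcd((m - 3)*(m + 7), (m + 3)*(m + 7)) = m + 7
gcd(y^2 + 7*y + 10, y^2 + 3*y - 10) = y + 5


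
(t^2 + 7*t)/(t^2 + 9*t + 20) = t*(t + 7)/(t^2 + 9*t + 20)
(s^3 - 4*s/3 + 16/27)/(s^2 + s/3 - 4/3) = (9*s^2 - 12*s + 4)/(9*(s - 1))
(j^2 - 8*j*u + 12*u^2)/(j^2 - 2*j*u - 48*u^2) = (-j^2 + 8*j*u - 12*u^2)/(-j^2 + 2*j*u + 48*u^2)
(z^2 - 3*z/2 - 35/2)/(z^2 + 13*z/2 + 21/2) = (z - 5)/(z + 3)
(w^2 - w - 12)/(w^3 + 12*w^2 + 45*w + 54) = (w - 4)/(w^2 + 9*w + 18)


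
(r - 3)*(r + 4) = r^2 + r - 12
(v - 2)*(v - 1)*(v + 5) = v^3 + 2*v^2 - 13*v + 10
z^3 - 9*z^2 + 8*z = z*(z - 8)*(z - 1)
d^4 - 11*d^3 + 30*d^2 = d^2*(d - 6)*(d - 5)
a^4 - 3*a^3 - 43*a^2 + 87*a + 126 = (a - 7)*(a - 3)*(a + 1)*(a + 6)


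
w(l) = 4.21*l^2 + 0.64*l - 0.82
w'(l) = 8.42*l + 0.64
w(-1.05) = 3.15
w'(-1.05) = -8.20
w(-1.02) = 2.91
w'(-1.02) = -7.95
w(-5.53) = 124.39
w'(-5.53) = -45.92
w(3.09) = 41.36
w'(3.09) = 26.66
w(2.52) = 27.53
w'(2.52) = 21.86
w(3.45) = 51.50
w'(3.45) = 29.69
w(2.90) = 36.44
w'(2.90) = 25.06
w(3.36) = 48.86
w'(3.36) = 28.93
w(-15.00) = 936.83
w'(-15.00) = -125.66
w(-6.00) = 146.90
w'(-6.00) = -49.88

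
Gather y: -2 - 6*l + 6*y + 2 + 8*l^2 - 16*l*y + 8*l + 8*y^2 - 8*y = 8*l^2 + 2*l + 8*y^2 + y*(-16*l - 2)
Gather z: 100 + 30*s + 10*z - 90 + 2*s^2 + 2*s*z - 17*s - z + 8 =2*s^2 + 13*s + z*(2*s + 9) + 18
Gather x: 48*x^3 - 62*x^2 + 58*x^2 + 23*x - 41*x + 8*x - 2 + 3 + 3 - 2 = 48*x^3 - 4*x^2 - 10*x + 2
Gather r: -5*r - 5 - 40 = -5*r - 45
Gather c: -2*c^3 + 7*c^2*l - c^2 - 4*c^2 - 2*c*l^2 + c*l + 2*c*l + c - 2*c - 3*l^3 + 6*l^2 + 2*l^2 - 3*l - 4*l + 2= -2*c^3 + c^2*(7*l - 5) + c*(-2*l^2 + 3*l - 1) - 3*l^3 + 8*l^2 - 7*l + 2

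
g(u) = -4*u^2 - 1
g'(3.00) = -24.00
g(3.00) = -37.00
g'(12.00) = -96.00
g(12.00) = -577.00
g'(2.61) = -20.88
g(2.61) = -28.25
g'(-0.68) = 5.44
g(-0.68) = -2.85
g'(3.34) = -26.72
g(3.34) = -45.62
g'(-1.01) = 8.08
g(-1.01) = -5.08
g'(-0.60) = 4.80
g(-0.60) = -2.44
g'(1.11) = -8.88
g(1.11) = -5.93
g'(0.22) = -1.76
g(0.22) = -1.19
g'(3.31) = -26.48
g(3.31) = -44.82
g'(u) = -8*u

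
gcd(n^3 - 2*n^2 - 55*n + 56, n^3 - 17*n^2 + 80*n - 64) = n^2 - 9*n + 8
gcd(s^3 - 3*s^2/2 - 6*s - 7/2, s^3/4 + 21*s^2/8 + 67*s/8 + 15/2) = 1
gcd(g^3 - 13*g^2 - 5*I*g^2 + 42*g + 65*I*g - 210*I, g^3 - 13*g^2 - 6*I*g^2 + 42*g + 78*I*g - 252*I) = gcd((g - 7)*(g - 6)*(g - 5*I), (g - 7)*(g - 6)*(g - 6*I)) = g^2 - 13*g + 42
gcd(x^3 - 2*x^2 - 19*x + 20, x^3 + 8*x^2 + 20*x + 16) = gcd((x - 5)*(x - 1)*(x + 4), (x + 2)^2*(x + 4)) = x + 4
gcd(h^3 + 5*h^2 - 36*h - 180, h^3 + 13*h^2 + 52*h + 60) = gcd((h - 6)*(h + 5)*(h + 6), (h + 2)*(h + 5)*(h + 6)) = h^2 + 11*h + 30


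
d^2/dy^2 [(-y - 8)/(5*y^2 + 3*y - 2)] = 2*(-(y + 8)*(10*y + 3)^2 + (15*y + 43)*(5*y^2 + 3*y - 2))/(5*y^2 + 3*y - 2)^3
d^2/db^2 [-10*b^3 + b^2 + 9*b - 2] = 2 - 60*b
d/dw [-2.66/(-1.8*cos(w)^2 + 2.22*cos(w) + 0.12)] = (9.576*cos(w) - 5.9052)*sin(w)/(-1.8*cos(w)^2 + 2.22*cos(w) + 0.12)^2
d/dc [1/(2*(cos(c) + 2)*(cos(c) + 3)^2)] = (3*cos(c) + 7)*sin(c)/(2*(cos(c) + 2)^2*(cos(c) + 3)^3)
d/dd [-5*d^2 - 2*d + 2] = -10*d - 2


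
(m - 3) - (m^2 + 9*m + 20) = -m^2 - 8*m - 23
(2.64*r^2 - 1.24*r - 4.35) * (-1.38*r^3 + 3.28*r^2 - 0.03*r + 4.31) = -3.6432*r^5 + 10.3704*r^4 + 1.8566*r^3 - 2.8524*r^2 - 5.2139*r - 18.7485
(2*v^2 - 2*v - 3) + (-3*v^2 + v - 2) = -v^2 - v - 5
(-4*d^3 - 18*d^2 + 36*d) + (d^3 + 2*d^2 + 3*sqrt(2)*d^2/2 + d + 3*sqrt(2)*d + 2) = -3*d^3 - 16*d^2 + 3*sqrt(2)*d^2/2 + 3*sqrt(2)*d + 37*d + 2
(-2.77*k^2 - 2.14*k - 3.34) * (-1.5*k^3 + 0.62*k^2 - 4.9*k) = 4.155*k^5 + 1.4926*k^4 + 17.2562*k^3 + 8.4152*k^2 + 16.366*k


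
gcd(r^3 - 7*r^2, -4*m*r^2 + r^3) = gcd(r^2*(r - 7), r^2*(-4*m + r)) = r^2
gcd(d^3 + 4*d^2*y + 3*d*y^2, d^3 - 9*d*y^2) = d^2 + 3*d*y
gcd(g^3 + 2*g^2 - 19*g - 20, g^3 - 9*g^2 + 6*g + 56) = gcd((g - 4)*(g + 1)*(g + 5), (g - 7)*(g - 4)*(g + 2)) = g - 4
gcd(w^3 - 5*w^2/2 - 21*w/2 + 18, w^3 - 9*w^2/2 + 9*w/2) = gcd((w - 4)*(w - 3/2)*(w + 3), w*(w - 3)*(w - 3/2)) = w - 3/2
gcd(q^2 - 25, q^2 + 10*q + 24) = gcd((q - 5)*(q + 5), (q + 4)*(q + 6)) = 1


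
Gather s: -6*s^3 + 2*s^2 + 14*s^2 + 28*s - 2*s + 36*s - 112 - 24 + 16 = -6*s^3 + 16*s^2 + 62*s - 120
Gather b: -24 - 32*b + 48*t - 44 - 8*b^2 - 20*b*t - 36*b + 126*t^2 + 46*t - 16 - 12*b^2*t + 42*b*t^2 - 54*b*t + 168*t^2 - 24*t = b^2*(-12*t - 8) + b*(42*t^2 - 74*t - 68) + 294*t^2 + 70*t - 84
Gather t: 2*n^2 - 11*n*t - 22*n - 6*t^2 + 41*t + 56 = 2*n^2 - 22*n - 6*t^2 + t*(41 - 11*n) + 56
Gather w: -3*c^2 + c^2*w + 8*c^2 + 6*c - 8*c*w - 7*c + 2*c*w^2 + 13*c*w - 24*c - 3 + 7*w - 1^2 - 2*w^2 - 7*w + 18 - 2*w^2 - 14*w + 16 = 5*c^2 - 25*c + w^2*(2*c - 4) + w*(c^2 + 5*c - 14) + 30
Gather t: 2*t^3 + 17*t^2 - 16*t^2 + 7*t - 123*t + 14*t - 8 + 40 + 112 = 2*t^3 + t^2 - 102*t + 144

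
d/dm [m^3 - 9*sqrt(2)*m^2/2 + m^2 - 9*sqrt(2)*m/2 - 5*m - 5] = 3*m^2 - 9*sqrt(2)*m + 2*m - 9*sqrt(2)/2 - 5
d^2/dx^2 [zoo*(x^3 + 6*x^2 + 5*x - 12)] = zoo*(x + 2)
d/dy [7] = 0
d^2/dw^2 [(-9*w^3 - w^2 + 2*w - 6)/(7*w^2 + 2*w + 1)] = 2*(139*w^3 - 915*w^2 - 321*w + 13)/(343*w^6 + 294*w^5 + 231*w^4 + 92*w^3 + 33*w^2 + 6*w + 1)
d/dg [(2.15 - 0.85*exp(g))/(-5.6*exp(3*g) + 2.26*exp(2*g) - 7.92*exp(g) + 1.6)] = (-9.52*exp(3*g) + 38.041*exp(2*g) - 9.718*exp(g) + 15.668)*exp(g)/(31.36*exp(6*g) - 25.312*exp(5*g) + 93.8116*exp(4*g) - 53.7184*exp(3*g) + 69.9584*exp(2*g) - 25.344*exp(g) + 2.56)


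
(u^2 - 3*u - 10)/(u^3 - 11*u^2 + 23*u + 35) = (u + 2)/(u^2 - 6*u - 7)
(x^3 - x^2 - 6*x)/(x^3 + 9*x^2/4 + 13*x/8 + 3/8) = 8*x*(x^2 - x - 6)/(8*x^3 + 18*x^2 + 13*x + 3)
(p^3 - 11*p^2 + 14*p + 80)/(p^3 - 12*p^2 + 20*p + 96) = (p - 5)/(p - 6)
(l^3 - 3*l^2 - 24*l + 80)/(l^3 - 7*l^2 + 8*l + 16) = (l + 5)/(l + 1)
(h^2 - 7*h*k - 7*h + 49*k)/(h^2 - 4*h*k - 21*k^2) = (h - 7)/(h + 3*k)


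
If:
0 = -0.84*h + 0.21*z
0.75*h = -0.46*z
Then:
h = 0.00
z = 0.00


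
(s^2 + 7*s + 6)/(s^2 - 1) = (s + 6)/(s - 1)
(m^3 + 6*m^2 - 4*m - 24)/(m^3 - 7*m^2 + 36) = (m^2 + 4*m - 12)/(m^2 - 9*m + 18)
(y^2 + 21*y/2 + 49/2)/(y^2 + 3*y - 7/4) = 2*(y + 7)/(2*y - 1)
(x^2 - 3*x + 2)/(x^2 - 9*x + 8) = (x - 2)/(x - 8)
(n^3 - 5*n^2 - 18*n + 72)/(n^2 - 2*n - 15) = (-n^3 + 5*n^2 + 18*n - 72)/(-n^2 + 2*n + 15)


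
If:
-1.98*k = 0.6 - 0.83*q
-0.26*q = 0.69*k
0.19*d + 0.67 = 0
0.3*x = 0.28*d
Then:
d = -3.53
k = -0.14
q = 0.38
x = -3.29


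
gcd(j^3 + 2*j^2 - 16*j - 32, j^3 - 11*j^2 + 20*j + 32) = j - 4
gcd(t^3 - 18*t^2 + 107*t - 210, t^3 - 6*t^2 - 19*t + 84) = t - 7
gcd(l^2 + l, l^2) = l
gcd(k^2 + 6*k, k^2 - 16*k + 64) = 1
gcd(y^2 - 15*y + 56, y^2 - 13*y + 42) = y - 7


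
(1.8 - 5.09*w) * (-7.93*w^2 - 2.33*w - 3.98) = 40.3637*w^3 - 2.4143*w^2 + 16.0642*w - 7.164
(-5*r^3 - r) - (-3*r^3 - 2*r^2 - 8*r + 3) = -2*r^3 + 2*r^2 + 7*r - 3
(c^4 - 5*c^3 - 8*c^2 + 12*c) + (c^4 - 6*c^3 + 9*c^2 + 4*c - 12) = 2*c^4 - 11*c^3 + c^2 + 16*c - 12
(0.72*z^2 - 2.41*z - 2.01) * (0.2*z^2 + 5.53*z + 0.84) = 0.144*z^4 + 3.4996*z^3 - 13.1245*z^2 - 13.1397*z - 1.6884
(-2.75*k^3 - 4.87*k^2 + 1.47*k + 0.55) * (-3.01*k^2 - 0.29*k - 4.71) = 8.2775*k^5 + 15.4562*k^4 + 9.9401*k^3 + 20.8559*k^2 - 7.0832*k - 2.5905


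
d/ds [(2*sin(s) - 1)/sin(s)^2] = 2*(1 - sin(s))*cos(s)/sin(s)^3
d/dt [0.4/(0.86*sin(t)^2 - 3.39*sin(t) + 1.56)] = (1.356 - 0.688*sin(t))*cos(t)/(0.86*sin(t)^2 - 3.39*sin(t) + 1.56)^2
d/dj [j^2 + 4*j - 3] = 2*j + 4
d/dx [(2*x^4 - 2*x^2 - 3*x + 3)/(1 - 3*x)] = 2*(-9*x^4 + 4*x^3 + 3*x^2 - 2*x + 3)/(9*x^2 - 6*x + 1)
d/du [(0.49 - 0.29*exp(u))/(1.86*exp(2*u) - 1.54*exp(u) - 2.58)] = (0.5394*exp(2*u) - 1.8228*exp(u) + 1.5028)*exp(u)/(3.4596*exp(4*u) - 5.7288*exp(3*u) - 7.226*exp(2*u) + 7.9464*exp(u) + 6.6564)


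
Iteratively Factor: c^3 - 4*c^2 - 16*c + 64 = (c + 4)*(c^2 - 8*c + 16) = (c - 4)*(c + 4)*(c - 4)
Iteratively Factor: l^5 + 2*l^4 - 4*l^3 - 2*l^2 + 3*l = (l - 1)*(l^4 + 3*l^3 - l^2 - 3*l) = (l - 1)*(l + 3)*(l^3 - l) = (l - 1)*(l + 1)*(l + 3)*(l^2 - l) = l*(l - 1)*(l + 1)*(l + 3)*(l - 1)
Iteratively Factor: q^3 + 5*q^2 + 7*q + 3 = (q + 1)*(q^2 + 4*q + 3) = (q + 1)^2*(q + 3)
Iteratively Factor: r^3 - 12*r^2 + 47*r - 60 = (r - 3)*(r^2 - 9*r + 20) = (r - 4)*(r - 3)*(r - 5)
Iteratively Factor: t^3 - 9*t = (t)*(t^2 - 9) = t*(t + 3)*(t - 3)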